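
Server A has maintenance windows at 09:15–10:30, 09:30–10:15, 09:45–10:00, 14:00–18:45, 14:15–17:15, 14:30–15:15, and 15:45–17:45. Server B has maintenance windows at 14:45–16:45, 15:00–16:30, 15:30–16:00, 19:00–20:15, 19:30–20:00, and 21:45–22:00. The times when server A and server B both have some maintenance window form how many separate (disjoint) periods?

First set merges to 09:15–10:30, 14:00–18:45.
Second set merges to 14:45–16:45, 19:00–20:15, 21:45–22:00.
A ∩ B = 14:45–16:45.
That is 1 disjoint piece.

1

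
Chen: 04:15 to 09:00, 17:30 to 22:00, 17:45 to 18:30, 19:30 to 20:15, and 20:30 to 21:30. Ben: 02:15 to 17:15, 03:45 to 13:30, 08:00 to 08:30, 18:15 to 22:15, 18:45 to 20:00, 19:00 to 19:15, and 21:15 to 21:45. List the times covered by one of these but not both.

02:15–04:15, 09:00–17:15, 17:30–18:15, 22:00–22:15

Merge the first list: 04:15–09:00, 17:30–22:00.
Merge the second list: 02:15–17:15, 18:15–22:15.
Only in the first: 17:30–18:15.
Only in the second: 02:15–04:15, 09:00–17:15, 22:00–22:15.
Together these are the periods covered by exactly one.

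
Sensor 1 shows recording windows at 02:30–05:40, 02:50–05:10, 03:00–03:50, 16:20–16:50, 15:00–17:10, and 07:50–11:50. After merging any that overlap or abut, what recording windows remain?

Sort by start: 02:30–05:40, 02:50–05:10, 03:00–03:50, 07:50–11:50, 15:00–17:10, 16:20–16:50.
02:50–05:10 overlaps/touches 02:30–05:40 → extend to 02:30–05:40.
03:00–03:50 overlaps/touches 02:30–05:40 → extend to 02:30–05:40.
07:50–11:50 is disjoint → start new block.
15:00–17:10 is disjoint → start new block.
16:20–16:50 overlaps/touches 15:00–17:10 → extend to 15:00–17:10.

02:30–05:40, 07:50–11:50, 15:00–17:10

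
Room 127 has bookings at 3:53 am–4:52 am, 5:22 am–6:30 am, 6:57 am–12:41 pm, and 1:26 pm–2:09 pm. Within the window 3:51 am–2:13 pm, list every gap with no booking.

After merging, the occupied span is 3:53 am–4:52 am, 5:22 am–6:30 am, 6:57 am–12:41 pm, 1:26 pm–2:09 pm.
Uncovered inside 3:51 am–2:13 pm: 3:51 am–3:53 am, 4:52 am–5:22 am, 6:30 am–6:57 am, 12:41 pm–1:26 pm, 2:09 pm–2:13 pm.

3:51 am–3:53 am, 4:52 am–5:22 am, 6:30 am–6:57 am, 12:41 pm–1:26 pm, 2:09 pm–2:13 pm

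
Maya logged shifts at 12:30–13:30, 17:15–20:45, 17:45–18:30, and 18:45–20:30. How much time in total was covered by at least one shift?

Merged: 12:30-13:30, 17:15-20:45.
Lengths: 1 h + 3 h 30 min = 4 h 30 min.

4 h 30 min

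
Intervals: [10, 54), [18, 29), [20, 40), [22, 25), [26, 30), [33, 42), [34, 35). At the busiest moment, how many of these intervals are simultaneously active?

At 22, 4 of the intervals are simultaneously active.
No point has more.

4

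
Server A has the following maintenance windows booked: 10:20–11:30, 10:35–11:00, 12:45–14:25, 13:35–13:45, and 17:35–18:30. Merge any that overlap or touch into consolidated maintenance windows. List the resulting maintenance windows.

10:35-11:00 overlaps/touches 10:20-11:30 → extend to 10:20-11:30.
12:45-14:25 is disjoint → start new block.
13:35-13:45 overlaps/touches 12:45-14:25 → extend to 12:45-14:25.
17:35-18:30 is disjoint → start new block.

10:20-11:30, 12:45-14:25, 17:35-18:30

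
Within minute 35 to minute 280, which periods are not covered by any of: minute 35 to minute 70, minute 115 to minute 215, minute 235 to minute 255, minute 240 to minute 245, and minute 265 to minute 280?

After merging, the occupied span is minute 35 to minute 70, minute 115 to minute 215, minute 235 to minute 255, minute 265 to minute 280.
Gaps within minute 35 to minute 280: minute 70 to minute 115, minute 215 to minute 235, minute 255 to minute 265.

minute 70 to minute 115, minute 215 to minute 235, minute 255 to minute 265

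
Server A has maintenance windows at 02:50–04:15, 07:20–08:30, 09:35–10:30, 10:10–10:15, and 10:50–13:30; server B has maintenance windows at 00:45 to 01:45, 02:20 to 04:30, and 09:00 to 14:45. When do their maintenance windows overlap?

First set merges to 02:50-04:15, 07:20-08:30, 09:35-10:30, 10:50-13:30.
02:50-04:15 overlaps B on 02:50-04:15.
07:20-08:30 falls entirely outside B.
09:35-10:30 overlaps B on 09:35-10:30.
10:50-13:30 overlaps B on 10:50-13:30.

02:50-04:15, 09:35-10:30, 10:50-13:30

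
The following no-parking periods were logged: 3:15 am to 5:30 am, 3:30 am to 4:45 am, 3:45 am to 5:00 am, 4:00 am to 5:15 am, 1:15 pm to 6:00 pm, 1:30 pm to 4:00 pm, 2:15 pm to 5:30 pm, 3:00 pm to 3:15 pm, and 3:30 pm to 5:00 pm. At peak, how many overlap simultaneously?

At 4:00 am, 4 of the intervals are simultaneously active.
No point has more.

4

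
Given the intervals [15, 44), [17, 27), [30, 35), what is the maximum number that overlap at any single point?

Walk the sorted start/end points keeping a running depth.
The depth first hits 2 at 17.

2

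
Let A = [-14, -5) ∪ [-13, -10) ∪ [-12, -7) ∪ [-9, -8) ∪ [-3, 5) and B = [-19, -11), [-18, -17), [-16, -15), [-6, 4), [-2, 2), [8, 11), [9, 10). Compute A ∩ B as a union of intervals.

[-14, -11) ∪ [-6, -5) ∪ [-3, 4)

First set merges to [-14, -5), [-3, 5).
Second set merges to [-19, -11), [-6, 4), [8, 11).
[-14, -5) meets the second set on [-14, -11), [-6, -5).
[-3, 5) meets the second set on [-3, 4).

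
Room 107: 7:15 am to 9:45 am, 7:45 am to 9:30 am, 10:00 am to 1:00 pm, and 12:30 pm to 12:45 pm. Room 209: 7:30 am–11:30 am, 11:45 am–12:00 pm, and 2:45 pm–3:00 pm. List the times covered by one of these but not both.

7:15 am-7:30 am, 9:45 am-10:00 am, 11:30 am-11:45 am, 12:00 pm-1:00 pm, 2:45 pm-3:00 pm

Merge the first list: 7:15 am-9:45 am, 10:00 am-1:00 pm.
A \ B = 7:15 am-7:30 am, 11:30 am-11:45 am, 12:00 pm-1:00 pm.
B \ A = 9:45 am-10:00 am, 2:45 pm-3:00 pm.
Union of the two gives the symmetric difference.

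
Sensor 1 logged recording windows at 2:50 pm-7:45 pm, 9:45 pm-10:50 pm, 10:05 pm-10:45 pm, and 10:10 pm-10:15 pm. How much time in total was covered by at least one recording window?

6 h

Merged: 2:50 pm-7:45 pm, 9:45 pm-10:50 pm.
Lengths: 4 h 55 min + 1 h 5 min = 6 h.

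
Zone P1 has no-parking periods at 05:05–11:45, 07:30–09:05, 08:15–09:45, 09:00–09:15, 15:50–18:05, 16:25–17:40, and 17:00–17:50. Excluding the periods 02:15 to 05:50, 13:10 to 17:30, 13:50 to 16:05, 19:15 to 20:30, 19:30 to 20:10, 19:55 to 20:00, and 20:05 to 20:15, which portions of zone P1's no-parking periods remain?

05:50-11:45, 17:30-18:05

First set merges to 05:05-11:45, 15:50-18:05.
Second set merges to 02:15-05:50, 13:10-17:30, 19:15-20:30.
05:05-11:45 minus B → 05:50-11:45.
15:50-18:05 minus B → 17:30-18:05.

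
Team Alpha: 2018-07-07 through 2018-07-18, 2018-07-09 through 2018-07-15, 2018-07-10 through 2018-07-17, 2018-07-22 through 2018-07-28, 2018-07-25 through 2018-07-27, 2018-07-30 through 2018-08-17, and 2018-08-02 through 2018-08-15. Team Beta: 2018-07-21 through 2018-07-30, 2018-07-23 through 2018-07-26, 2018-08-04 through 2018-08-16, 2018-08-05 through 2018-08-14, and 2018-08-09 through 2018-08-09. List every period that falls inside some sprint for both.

A, merged: 2018-07-07 through 2018-07-18, 2018-07-22 through 2018-07-28, 2018-07-30 through 2018-08-17.
B, merged: 2018-07-21 through 2018-07-30, 2018-08-04 through 2018-08-16.
2018-07-07 through 2018-07-18: no overlap with the second set.
2018-07-22 through 2018-07-28 meets the second set on 2018-07-22 through 2018-07-28.
2018-07-30 through 2018-08-17 meets the second set on 2018-07-30 through 2018-07-30, 2018-08-04 through 2018-08-16.

2018-07-22 through 2018-07-28, 2018-07-30 through 2018-07-30, 2018-08-04 through 2018-08-16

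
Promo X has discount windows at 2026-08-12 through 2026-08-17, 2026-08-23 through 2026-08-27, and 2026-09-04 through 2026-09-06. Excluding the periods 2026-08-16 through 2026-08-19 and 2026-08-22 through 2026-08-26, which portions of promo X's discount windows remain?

2026-08-12 through 2026-08-15, 2026-08-27 through 2026-08-27, 2026-09-04 through 2026-09-06

2026-08-12 through 2026-08-17 with B removed leaves 2026-08-12 through 2026-08-15.
2026-08-23 through 2026-08-27 with B removed leaves 2026-08-27 through 2026-08-27.
2026-09-04 through 2026-09-06 is untouched.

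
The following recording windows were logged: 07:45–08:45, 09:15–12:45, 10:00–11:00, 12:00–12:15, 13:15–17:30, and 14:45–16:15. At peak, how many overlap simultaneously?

Sweep endpoints in order; track running count of active intervals.
Peak of 2 reached at 10:00.

2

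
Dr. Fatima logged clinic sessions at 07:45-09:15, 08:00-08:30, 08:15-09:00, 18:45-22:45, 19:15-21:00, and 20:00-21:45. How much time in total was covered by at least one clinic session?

5 h 30 min

Merged: 07:45–09:15, 18:45–22:45.
Lengths: 1 h 30 min + 4 h = 5 h 30 min.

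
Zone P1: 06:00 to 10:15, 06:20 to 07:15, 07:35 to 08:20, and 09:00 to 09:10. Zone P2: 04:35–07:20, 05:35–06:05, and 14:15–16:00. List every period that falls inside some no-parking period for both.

06:00-07:20

First set merges to 06:00-10:15.
Second set merges to 04:35-07:20, 14:15-16:00.
06:00-10:15 meets the second set on 06:00-07:20.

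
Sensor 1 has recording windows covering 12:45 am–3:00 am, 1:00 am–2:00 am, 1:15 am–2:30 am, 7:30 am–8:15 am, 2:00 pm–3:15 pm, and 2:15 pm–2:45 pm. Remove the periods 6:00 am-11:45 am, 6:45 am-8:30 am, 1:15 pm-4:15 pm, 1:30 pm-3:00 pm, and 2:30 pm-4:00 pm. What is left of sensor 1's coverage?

12:45 am-3:00 am

First set merges to 12:45 am-3:00 am, 7:30 am-8:15 am, 2:00 pm-3:15 pm.
Second set merges to 6:00 am-11:45 am, 1:15 pm-4:15 pm.
12:45 am-3:00 am is untouched.
7:30 am-8:15 am lies entirely inside B → drops out.
2:00 pm-3:15 pm lies entirely inside B → drops out.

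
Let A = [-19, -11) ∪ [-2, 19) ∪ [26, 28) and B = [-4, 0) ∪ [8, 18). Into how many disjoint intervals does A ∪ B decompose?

A ∪ B = [-19, -11), [-4, 19), [26, 28).
That is 3 disjoint pieces.

3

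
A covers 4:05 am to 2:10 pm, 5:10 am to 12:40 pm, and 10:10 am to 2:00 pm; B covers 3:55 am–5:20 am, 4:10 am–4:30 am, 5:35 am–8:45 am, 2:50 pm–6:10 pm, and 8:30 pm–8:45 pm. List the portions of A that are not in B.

5:20 am-5:35 am, 8:45 am-2:10 pm

Merge the first list: 4:05 am-2:10 pm.
Merge the second list: 3:55 am-5:20 am, 5:35 am-8:45 am, 2:50 pm-6:10 pm, 8:30 pm-8:45 pm.
4:05 am-2:10 pm minus B → 5:20 am-5:35 am, 8:45 am-2:10 pm.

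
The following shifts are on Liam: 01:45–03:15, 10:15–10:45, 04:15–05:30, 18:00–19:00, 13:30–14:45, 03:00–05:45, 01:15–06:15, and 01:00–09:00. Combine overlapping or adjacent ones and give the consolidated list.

01:00-09:00, 10:15-10:45, 13:30-14:45, 18:00-19:00

Sort by start: 01:00-09:00, 01:15-06:15, 01:45-03:15, 03:00-05:45, 04:15-05:30, 10:15-10:45, 13:30-14:45, 18:00-19:00.
01:15-06:15 overlaps/touches 01:00-09:00 → extend to 01:00-09:00.
01:45-03:15 overlaps/touches 01:00-09:00 → extend to 01:00-09:00.
03:00-05:45 overlaps/touches 01:00-09:00 → extend to 01:00-09:00.
04:15-05:30 overlaps/touches 01:00-09:00 → extend to 01:00-09:00.
10:15-10:45 is disjoint → start new block.
13:30-14:45 is disjoint → start new block.
18:00-19:00 is disjoint → start new block.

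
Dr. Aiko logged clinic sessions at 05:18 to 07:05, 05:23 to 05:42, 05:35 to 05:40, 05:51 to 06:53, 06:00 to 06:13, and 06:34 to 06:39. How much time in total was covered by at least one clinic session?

Merged: 05:18–07:05.
Length: 1 h 47 min.

1 h 47 min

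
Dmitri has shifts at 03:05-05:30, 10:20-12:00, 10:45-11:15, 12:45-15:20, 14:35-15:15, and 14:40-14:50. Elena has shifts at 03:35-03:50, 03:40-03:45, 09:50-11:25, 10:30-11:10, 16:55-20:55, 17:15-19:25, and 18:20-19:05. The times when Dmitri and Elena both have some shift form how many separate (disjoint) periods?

First set merges to 03:05-05:30, 10:20-12:00, 12:45-15:20.
Second set merges to 03:35-03:50, 09:50-11:25, 16:55-20:55.
A ∩ B = 03:35-03:50, 10:20-11:25.
That is 2 disjoint pieces.

2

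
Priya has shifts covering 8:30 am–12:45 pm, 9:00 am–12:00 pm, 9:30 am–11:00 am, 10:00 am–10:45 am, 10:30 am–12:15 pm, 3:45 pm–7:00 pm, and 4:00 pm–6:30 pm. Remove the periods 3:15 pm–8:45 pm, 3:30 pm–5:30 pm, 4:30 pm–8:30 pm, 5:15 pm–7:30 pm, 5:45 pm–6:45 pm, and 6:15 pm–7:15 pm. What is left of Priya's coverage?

A, merged: 8:30 am–12:45 pm, 3:45 pm–7:00 pm.
B, merged: 3:15 pm–8:45 pm.
8:30 am–12:45 pm: no B overlap → unchanged.
3:45 pm–7:00 pm: fully covered by B → removed.

8:30 am–12:45 pm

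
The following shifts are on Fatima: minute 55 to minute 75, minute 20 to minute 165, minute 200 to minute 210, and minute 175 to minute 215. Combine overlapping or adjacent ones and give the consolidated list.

minute 20 to minute 165, minute 175 to minute 215

Sort by start: minute 20 to minute 165, minute 55 to minute 75, minute 175 to minute 215, minute 200 to minute 210.
minute 55 to minute 75 overlaps/touches minute 20 to minute 165 → extend to minute 20 to minute 165.
minute 175 to minute 215 is disjoint → start new block.
minute 200 to minute 210 overlaps/touches minute 175 to minute 215 → extend to minute 175 to minute 215.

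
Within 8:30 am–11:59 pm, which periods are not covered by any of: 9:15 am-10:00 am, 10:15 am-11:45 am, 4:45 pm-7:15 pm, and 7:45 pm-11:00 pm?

8:30 am-9:15 am, 10:00 am-10:15 am, 11:45 am-4:45 pm, 7:15 pm-7:45 pm, 11:00 pm-11:59 pm

The merged coverage is 9:15 am-10:00 am, 10:15 am-11:45 am, 4:45 pm-7:15 pm, 7:45 pm-11:00 pm.
Uncovered inside 8:30 am-11:59 pm: 8:30 am-9:15 am, 10:00 am-10:15 am, 11:45 am-4:45 pm, 7:15 pm-7:45 pm, 11:00 pm-11:59 pm.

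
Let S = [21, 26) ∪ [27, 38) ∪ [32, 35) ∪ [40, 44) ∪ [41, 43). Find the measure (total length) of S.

Merged: [21, 26), [27, 38), [40, 44).
Lengths: 5 + 11 + 4 = 20.

20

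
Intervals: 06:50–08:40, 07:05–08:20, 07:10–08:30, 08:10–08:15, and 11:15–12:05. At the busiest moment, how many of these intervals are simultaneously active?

4

Sweep endpoints in order; track running count of active intervals.
Peak of 4 reached at 08:10.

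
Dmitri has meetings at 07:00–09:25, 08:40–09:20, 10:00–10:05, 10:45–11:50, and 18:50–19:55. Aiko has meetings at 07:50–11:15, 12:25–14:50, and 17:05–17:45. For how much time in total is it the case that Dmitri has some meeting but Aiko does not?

2 h 30 min

Merge the first list: 07:00-09:25, 10:00-10:05, 10:45-11:50, 18:50-19:55.
A \ B = 07:00-07:50, 11:15-11:50, 18:50-19:55.
Total: 50 min + 35 min + 1 h 5 min = 2 h 30 min.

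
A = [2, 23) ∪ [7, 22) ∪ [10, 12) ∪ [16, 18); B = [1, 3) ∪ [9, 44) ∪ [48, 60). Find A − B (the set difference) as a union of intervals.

[3, 9)

First set merges to [2, 23).
[2, 23) with B removed leaves [3, 9).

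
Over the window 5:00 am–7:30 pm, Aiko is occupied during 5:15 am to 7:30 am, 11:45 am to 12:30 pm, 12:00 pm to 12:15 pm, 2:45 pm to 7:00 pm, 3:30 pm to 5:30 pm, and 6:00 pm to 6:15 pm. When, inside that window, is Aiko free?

5:00 am-5:15 am, 7:30 am-11:45 am, 12:30 pm-2:45 pm, 7:00 pm-7:30 pm

After merging, the occupied span is 5:15 am-7:30 am, 11:45 am-12:30 pm, 2:45 pm-7:00 pm.
Uncovered inside 5:00 am-7:30 pm: 5:00 am-5:15 am, 7:30 am-11:45 am, 12:30 pm-2:45 pm, 7:00 pm-7:30 pm.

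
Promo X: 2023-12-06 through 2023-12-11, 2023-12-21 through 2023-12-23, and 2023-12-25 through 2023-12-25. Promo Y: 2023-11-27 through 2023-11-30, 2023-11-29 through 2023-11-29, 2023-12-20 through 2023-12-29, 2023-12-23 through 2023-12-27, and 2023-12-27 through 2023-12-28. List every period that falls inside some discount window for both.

Second set merges to 2023-11-27 through 2023-11-30, 2023-12-20 through 2023-12-29.
2023-12-06 through 2023-12-11: no overlap with the second set.
2023-12-21 through 2023-12-23 meets the second set on 2023-12-21 through 2023-12-23.
2023-12-25 through 2023-12-25 meets the second set on 2023-12-25 through 2023-12-25.

2023-12-21 through 2023-12-23, 2023-12-25 through 2023-12-25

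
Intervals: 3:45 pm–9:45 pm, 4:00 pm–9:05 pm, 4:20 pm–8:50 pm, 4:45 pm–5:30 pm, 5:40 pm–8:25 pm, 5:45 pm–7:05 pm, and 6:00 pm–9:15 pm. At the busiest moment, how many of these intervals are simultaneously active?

At 6:00 pm, 6 of the intervals are simultaneously active.
No point has more.

6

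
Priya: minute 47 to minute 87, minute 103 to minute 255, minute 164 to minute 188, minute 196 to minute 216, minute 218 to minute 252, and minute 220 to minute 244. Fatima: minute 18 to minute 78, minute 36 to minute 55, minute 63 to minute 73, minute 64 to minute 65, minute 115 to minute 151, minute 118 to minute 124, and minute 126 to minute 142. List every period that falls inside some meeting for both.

A, merged: minute 47 to minute 87, minute 103 to minute 255.
B, merged: minute 18 to minute 78, minute 115 to minute 151.
minute 47 to minute 87 meets the second set on minute 47 to minute 78.
minute 103 to minute 255 meets the second set on minute 115 to minute 151.

minute 47 to minute 78, minute 115 to minute 151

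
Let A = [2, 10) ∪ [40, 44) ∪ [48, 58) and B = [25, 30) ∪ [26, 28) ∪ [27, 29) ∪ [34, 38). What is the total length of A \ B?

Second set merges to [25, 30), [34, 38).
A \ B = [2, 10), [40, 44), [48, 58).
Total: 8 + 4 + 10 = 22.

22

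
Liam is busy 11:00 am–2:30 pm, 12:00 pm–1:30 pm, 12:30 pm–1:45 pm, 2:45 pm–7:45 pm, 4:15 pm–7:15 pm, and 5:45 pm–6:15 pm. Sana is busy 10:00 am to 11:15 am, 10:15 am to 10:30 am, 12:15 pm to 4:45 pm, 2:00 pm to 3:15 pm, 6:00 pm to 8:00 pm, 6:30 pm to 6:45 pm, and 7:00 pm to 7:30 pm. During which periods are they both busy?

Merge the first list: 11:00 am–2:30 pm, 2:45 pm–7:45 pm.
Merge the second list: 10:00 am–11:15 am, 12:15 pm–4:45 pm, 6:00 pm–8:00 pm.
11:00 am–2:30 pm overlaps B on 11:00 am–11:15 am, 12:15 pm–2:30 pm.
2:45 pm–7:45 pm overlaps B on 2:45 pm–4:45 pm, 6:00 pm–7:45 pm.

11:00 am–11:15 am, 12:15 pm–2:30 pm, 2:45 pm–4:45 pm, 6:00 pm–7:45 pm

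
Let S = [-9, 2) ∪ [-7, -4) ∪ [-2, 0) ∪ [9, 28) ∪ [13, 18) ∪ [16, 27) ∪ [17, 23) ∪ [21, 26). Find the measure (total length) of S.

Merged: [-9, 2), [9, 28).
Lengths: 11 + 19 = 30.

30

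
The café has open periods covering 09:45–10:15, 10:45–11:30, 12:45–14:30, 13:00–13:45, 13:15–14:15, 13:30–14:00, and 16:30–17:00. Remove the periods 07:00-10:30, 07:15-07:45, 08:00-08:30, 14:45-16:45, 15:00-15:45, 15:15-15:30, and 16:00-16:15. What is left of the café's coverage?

Merge the first list: 09:45-10:15, 10:45-11:30, 12:45-14:30, 16:30-17:00.
Merge the second list: 07:00-10:30, 14:45-16:45.
09:45-10:15: entirely removed.
10:45-11:30: nothing removed.
12:45-14:30: nothing removed.
16:30-17:00 \ B = 16:45-17:00.

10:45-11:30, 12:45-14:30, 16:45-17:00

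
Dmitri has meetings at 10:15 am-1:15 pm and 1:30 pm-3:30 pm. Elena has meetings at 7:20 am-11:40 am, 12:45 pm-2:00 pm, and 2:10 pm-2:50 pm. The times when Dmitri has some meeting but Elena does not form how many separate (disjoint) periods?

3

A \ B = 11:40 am-12:45 pm, 2:00 pm-2:10 pm, 2:50 pm-3:30 pm.
That is 3 disjoint pieces.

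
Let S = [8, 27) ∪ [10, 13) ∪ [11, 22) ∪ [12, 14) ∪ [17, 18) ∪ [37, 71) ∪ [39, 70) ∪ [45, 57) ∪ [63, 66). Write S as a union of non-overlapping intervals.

[8, 27) ∪ [37, 71)

[10, 13) overlaps/touches [8, 27) → extend to [8, 27).
[11, 22) overlaps/touches [8, 27) → extend to [8, 27).
[12, 14) overlaps/touches [8, 27) → extend to [8, 27).
[17, 18) overlaps/touches [8, 27) → extend to [8, 27).
[37, 71) is disjoint → start new block.
[39, 70) overlaps/touches [37, 71) → extend to [37, 71).
[45, 57) overlaps/touches [37, 71) → extend to [37, 71).
[63, 66) overlaps/touches [37, 71) → extend to [37, 71).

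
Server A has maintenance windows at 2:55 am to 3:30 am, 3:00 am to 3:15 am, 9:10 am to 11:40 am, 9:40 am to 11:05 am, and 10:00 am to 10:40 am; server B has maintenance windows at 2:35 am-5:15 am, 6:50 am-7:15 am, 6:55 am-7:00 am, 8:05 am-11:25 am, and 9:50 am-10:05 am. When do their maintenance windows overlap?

2:55 am-3:30 am, 9:10 am-11:25 am

Merge the first list: 2:55 am-3:30 am, 9:10 am-11:40 am.
Merge the second list: 2:35 am-5:15 am, 6:50 am-7:15 am, 8:05 am-11:25 am.
2:55 am-3:30 am ∩ B → 2:55 am-3:30 am.
9:10 am-11:40 am ∩ B → 9:10 am-11:25 am.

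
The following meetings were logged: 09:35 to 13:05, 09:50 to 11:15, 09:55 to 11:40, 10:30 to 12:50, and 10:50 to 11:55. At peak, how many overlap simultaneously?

5

Walk the sorted start/end points keeping a running depth.
The depth first hits 5 at 10:50.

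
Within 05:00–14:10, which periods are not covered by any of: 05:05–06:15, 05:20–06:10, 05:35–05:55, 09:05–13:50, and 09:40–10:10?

The merged coverage is 05:05–06:15, 09:05–13:50.
Complement within 05:00–14:10: 05:00–05:05, 06:15–09:05, 13:50–14:10.

05:00–05:05, 06:15–09:05, 13:50–14:10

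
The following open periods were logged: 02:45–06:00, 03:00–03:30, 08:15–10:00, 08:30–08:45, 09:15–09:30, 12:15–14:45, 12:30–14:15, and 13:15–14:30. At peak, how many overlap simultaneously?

3

Sweep endpoints in order; track running count of active intervals.
Peak of 3 reached at 13:15.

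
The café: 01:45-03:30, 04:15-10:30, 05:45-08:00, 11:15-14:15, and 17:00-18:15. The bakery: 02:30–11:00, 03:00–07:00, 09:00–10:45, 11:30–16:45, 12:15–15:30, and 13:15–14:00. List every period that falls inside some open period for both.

A, merged: 01:45-03:30, 04:15-10:30, 11:15-14:15, 17:00-18:15.
B, merged: 02:30-11:00, 11:30-16:45.
01:45-03:30 overlaps B on 02:30-03:30.
04:15-10:30 overlaps B on 04:15-10:30.
11:15-14:15 overlaps B on 11:30-14:15.
17:00-18:15 falls entirely outside B.

02:30-03:30, 04:15-10:30, 11:30-14:15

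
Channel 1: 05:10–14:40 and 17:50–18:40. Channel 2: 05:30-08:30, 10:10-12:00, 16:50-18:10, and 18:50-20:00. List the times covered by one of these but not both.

05:10–05:30, 08:30–10:10, 12:00–14:40, 16:50–17:50, 18:10–18:40, 18:50–20:00

A \ B = 05:10–05:30, 08:30–10:10, 12:00–14:40, 18:10–18:40.
B \ A = 16:50–17:50, 18:50–20:00.
Union of the two gives the symmetric difference.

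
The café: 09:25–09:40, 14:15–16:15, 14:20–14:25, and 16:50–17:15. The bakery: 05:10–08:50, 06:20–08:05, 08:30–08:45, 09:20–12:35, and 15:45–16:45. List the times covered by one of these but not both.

05:10-08:50, 09:20-09:25, 09:40-12:35, 14:15-15:45, 16:15-16:45, 16:50-17:15

Merge the first list: 09:25-09:40, 14:15-16:15, 16:50-17:15.
Merge the second list: 05:10-08:50, 09:20-12:35, 15:45-16:45.
Only in the first: 14:15-15:45, 16:50-17:15.
Only in the second: 05:10-08:50, 09:20-09:25, 09:40-12:35, 16:15-16:45.
Together these are the periods covered by exactly one.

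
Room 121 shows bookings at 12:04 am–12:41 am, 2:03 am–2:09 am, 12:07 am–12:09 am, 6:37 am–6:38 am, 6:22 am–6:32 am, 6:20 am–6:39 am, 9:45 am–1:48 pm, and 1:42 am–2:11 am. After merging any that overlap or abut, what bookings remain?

12:04 am–12:41 am, 1:42 am–2:11 am, 6:20 am–6:39 am, 9:45 am–1:48 pm

Sort by start: 12:04 am–12:41 am, 12:07 am–12:09 am, 1:42 am–2:11 am, 2:03 am–2:09 am, 6:20 am–6:39 am, 6:22 am–6:32 am, 6:37 am–6:38 am, 9:45 am–1:48 pm.
12:07 am–12:09 am overlaps/touches 12:04 am–12:41 am → extend to 12:04 am–12:41 am.
1:42 am–2:11 am is disjoint → start new block.
2:03 am–2:09 am overlaps/touches 1:42 am–2:11 am → extend to 1:42 am–2:11 am.
6:20 am–6:39 am is disjoint → start new block.
6:22 am–6:32 am overlaps/touches 6:20 am–6:39 am → extend to 6:20 am–6:39 am.
6:37 am–6:38 am overlaps/touches 6:20 am–6:39 am → extend to 6:20 am–6:39 am.
9:45 am–1:48 pm is disjoint → start new block.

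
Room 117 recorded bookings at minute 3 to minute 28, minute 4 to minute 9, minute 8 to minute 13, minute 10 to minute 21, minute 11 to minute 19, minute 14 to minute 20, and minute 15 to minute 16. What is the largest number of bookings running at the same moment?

Walk the sorted start/end points keeping a running depth.
The depth first hits 5 at minute 15.

5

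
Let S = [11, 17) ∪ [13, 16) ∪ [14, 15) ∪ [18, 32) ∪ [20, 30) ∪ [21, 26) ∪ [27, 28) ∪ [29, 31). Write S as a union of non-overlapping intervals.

[11, 17) ∪ [18, 32)

[13, 16) overlaps/touches [11, 17) → extend to [11, 17).
[14, 15) overlaps/touches [11, 17) → extend to [11, 17).
[18, 32) is disjoint → start new block.
[20, 30) overlaps/touches [18, 32) → extend to [18, 32).
[21, 26) overlaps/touches [18, 32) → extend to [18, 32).
[27, 28) overlaps/touches [18, 32) → extend to [18, 32).
[29, 31) overlaps/touches [18, 32) → extend to [18, 32).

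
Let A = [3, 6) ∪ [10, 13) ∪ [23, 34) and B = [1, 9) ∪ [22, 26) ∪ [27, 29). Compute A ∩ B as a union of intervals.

[3, 6) ∪ [23, 26) ∪ [27, 29)

[3, 6) meets the second set on [3, 6).
[10, 13): no overlap with the second set.
[23, 34) meets the second set on [23, 26), [27, 29).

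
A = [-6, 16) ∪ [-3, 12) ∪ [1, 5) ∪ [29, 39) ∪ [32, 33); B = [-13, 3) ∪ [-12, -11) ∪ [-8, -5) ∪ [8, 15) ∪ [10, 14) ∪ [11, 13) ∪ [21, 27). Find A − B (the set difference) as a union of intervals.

Merge the first list: [-6, 16), [29, 39).
Merge the second list: [-13, 3), [8, 15), [21, 27).
[-6, 16) minus B → [3, 8), [15, 16).
[29, 39): no B overlap → unchanged.

[3, 8) ∪ [15, 16) ∪ [29, 39)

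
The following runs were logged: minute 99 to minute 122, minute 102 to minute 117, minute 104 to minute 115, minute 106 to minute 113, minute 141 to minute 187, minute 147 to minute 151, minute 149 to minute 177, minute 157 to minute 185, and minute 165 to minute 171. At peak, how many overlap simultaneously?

Sweep endpoints in order; track running count of active intervals.
Peak of 4 reached at minute 106.

4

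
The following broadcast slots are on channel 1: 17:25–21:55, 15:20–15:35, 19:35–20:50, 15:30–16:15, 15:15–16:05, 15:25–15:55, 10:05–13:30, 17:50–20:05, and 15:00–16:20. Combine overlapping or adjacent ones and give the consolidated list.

Sort by start: 10:05–13:30, 15:00–16:20, 15:15–16:05, 15:20–15:35, 15:25–15:55, 15:30–16:15, 17:25–21:55, 17:50–20:05, 19:35–20:50.
15:00–16:20 is disjoint → start new block.
15:15–16:05 overlaps/touches 15:00–16:20 → extend to 15:00–16:20.
15:20–15:35 overlaps/touches 15:00–16:20 → extend to 15:00–16:20.
15:25–15:55 overlaps/touches 15:00–16:20 → extend to 15:00–16:20.
15:30–16:15 overlaps/touches 15:00–16:20 → extend to 15:00–16:20.
17:25–21:55 is disjoint → start new block.
17:50–20:05 overlaps/touches 17:25–21:55 → extend to 17:25–21:55.
19:35–20:50 overlaps/touches 17:25–21:55 → extend to 17:25–21:55.

10:05–13:30, 15:00–16:20, 17:25–21:55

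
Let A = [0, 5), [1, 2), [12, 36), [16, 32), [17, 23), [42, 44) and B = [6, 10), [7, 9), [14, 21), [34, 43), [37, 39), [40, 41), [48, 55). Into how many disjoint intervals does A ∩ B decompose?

First set merges to [0, 5), [12, 36), [42, 44).
Second set merges to [6, 10), [14, 21), [34, 43), [48, 55).
A ∩ B = [14, 21), [34, 36), [42, 43).
That is 3 disjoint pieces.

3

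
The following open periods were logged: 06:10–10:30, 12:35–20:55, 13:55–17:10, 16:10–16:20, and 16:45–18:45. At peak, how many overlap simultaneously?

3

Sweep endpoints in order; track running count of active intervals.
Peak of 3 reached at 16:10.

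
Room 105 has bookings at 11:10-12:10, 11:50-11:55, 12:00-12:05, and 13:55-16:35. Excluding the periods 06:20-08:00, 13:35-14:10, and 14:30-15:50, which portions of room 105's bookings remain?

11:10-12:10, 14:10-14:30, 15:50-16:35

First set merges to 11:10-12:10, 13:55-16:35.
11:10-12:10: nothing removed.
13:55-16:35 \ B = 14:10-14:30, 15:50-16:35.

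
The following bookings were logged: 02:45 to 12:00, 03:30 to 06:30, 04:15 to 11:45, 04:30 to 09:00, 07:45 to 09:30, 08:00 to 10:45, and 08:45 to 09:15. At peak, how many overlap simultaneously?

6

Sweep endpoints in order; track running count of active intervals.
Peak of 6 reached at 08:45.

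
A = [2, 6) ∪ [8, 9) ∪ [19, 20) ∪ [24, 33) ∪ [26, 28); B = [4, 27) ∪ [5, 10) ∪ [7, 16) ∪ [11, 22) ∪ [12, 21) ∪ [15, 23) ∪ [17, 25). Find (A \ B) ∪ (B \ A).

[2, 4) ∪ [6, 8) ∪ [9, 19) ∪ [20, 24) ∪ [27, 33)

A, merged: [2, 6), [8, 9), [19, 20), [24, 33).
B, merged: [4, 27).
A but not B: [2, 4), [27, 33).
B but not A: [6, 8), [9, 19), [20, 24).
Combining gives A △ B.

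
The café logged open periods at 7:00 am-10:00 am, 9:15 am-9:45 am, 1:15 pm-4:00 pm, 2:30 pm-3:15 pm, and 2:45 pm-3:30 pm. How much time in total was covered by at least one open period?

Merged: 7:00 am–10:00 am, 1:15 pm–4:00 pm.
Lengths: 3 h + 2 h 45 min = 5 h 45 min.

5 h 45 min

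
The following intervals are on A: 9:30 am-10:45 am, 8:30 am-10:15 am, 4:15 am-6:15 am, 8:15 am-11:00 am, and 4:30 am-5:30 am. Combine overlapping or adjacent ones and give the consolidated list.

4:15 am–6:15 am, 8:15 am–11:00 am

Sort by start: 4:15 am–6:15 am, 4:30 am–5:30 am, 8:15 am–11:00 am, 8:30 am–10:15 am, 9:30 am–10:45 am.
4:30 am–5:30 am overlaps/touches 4:15 am–6:15 am → extend to 4:15 am–6:15 am.
8:15 am–11:00 am is disjoint → start new block.
8:30 am–10:15 am overlaps/touches 8:15 am–11:00 am → extend to 8:15 am–11:00 am.
9:30 am–10:45 am overlaps/touches 8:15 am–11:00 am → extend to 8:15 am–11:00 am.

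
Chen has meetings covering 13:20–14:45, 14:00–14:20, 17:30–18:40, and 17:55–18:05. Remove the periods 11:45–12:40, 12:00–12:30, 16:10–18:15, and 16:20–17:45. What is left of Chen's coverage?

13:20–14:45, 18:15–18:40

Merge the first list: 13:20–14:45, 17:30–18:40.
Merge the second list: 11:45–12:40, 16:10–18:15.
13:20–14:45 is untouched.
17:30–18:40 with B removed leaves 18:15–18:40.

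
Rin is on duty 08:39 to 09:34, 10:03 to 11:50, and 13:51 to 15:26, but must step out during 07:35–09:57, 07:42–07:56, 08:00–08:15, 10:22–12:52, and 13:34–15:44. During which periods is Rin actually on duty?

Second set merges to 07:35–09:57, 10:22–12:52, 13:34–15:44.
08:39–09:34: entirely removed.
10:03–11:50 \ B = 10:03–10:22.
13:51–15:26: entirely removed.

10:03–10:22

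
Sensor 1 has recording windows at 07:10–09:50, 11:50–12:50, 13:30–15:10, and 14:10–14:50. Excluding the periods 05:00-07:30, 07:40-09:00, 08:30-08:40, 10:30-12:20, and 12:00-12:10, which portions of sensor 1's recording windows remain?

07:30-07:40, 09:00-09:50, 12:20-12:50, 13:30-15:10

Merge the first list: 07:10-09:50, 11:50-12:50, 13:30-15:10.
Merge the second list: 05:00-07:30, 07:40-09:00, 10:30-12:20.
07:10-09:50 minus B → 07:30-07:40, 09:00-09:50.
11:50-12:50 minus B → 12:20-12:50.
13:30-15:10: no B overlap → unchanged.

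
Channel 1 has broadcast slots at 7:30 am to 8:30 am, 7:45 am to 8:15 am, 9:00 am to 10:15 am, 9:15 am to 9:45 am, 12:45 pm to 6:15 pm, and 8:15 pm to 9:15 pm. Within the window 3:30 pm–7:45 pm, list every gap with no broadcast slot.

6:15 pm–7:45 pm

Covered (merged): 7:30 am–8:30 am, 9:00 am–10:15 am, 12:45 pm–6:15 pm, 8:15 pm–9:15 pm.
Complement within 3:30 pm–7:45 pm: 6:15 pm–7:45 pm.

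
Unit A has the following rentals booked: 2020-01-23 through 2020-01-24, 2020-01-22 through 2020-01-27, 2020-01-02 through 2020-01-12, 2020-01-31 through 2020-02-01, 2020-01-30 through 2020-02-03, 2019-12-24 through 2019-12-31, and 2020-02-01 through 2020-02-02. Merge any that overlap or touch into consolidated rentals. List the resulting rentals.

Sort by start: 2019-12-24 through 2019-12-31, 2020-01-02 through 2020-01-12, 2020-01-22 through 2020-01-27, 2020-01-23 through 2020-01-24, 2020-01-30 through 2020-02-03, 2020-01-31 through 2020-02-01, 2020-02-01 through 2020-02-02.
2020-01-02 through 2020-01-12 is disjoint → start new block.
2020-01-22 through 2020-01-27 is disjoint → start new block.
2020-01-23 through 2020-01-24 overlaps/touches 2020-01-22 through 2020-01-27 → extend to 2020-01-22 through 2020-01-27.
2020-01-30 through 2020-02-03 is disjoint → start new block.
2020-01-31 through 2020-02-01 overlaps/touches 2020-01-30 through 2020-02-03 → extend to 2020-01-30 through 2020-02-03.
2020-02-01 through 2020-02-02 overlaps/touches 2020-01-30 through 2020-02-03 → extend to 2020-01-30 through 2020-02-03.

2019-12-24 through 2019-12-31, 2020-01-02 through 2020-01-12, 2020-01-22 through 2020-01-27, 2020-01-30 through 2020-02-03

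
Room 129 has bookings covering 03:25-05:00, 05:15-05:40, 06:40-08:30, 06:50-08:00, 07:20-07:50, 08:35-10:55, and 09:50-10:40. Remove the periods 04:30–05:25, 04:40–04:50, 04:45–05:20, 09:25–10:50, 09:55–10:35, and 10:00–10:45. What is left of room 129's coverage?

A, merged: 03:25–05:00, 05:15–05:40, 06:40–08:30, 08:35–10:55.
B, merged: 04:30–05:25, 09:25–10:50.
03:25–05:00 \ B = 03:25–04:30.
05:15–05:40 \ B = 05:25–05:40.
06:40–08:30: nothing removed.
08:35–10:55 \ B = 08:35–09:25, 10:50–10:55.

03:25–04:30, 05:25–05:40, 06:40–08:30, 08:35–09:25, 10:50–10:55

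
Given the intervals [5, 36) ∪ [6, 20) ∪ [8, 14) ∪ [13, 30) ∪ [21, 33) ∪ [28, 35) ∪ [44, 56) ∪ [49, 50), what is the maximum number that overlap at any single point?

4

Sweep endpoints in order; track running count of active intervals.
Peak of 4 reached at 13.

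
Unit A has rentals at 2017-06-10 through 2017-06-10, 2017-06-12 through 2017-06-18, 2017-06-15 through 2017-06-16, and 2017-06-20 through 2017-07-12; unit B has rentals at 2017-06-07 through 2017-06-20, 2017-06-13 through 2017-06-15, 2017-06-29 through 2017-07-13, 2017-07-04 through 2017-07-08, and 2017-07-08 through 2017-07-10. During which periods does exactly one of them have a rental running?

2017-06-07 through 2017-06-09, 2017-06-11 through 2017-06-11, 2017-06-19 through 2017-06-19, 2017-06-21 through 2017-06-28, 2017-07-13 through 2017-07-13

Merge the first list: 2017-06-10 through 2017-06-10, 2017-06-12 through 2017-06-18, 2017-06-20 through 2017-07-12.
Merge the second list: 2017-06-07 through 2017-06-20, 2017-06-29 through 2017-07-13.
A \ B = 2017-06-21 through 2017-06-28.
B \ A = 2017-06-07 through 2017-06-09, 2017-06-11 through 2017-06-11, 2017-06-19 through 2017-06-19, 2017-07-13 through 2017-07-13.
Union of the two gives the symmetric difference.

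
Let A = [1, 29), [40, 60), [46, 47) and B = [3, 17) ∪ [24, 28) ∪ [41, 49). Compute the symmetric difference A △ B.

[1, 3) ∪ [17, 24) ∪ [28, 29) ∪ [40, 41) ∪ [49, 60)

Merge the first list: [1, 29), [40, 60).
Only in the first: [1, 3), [17, 24), [28, 29), [40, 41), [49, 60).
Only in the second: none.
Together these are the periods covered by exactly one.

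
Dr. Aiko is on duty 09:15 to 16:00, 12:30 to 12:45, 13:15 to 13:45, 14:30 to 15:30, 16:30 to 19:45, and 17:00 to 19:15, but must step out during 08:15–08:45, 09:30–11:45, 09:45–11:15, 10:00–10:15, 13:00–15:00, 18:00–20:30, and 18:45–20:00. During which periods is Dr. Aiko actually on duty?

A, merged: 09:15-16:00, 16:30-19:45.
B, merged: 08:15-08:45, 09:30-11:45, 13:00-15:00, 18:00-20:30.
09:15-16:00 \ B = 09:15-09:30, 11:45-13:00, 15:00-16:00.
16:30-19:45 \ B = 16:30-18:00.

09:15-09:30, 11:45-13:00, 15:00-16:00, 16:30-18:00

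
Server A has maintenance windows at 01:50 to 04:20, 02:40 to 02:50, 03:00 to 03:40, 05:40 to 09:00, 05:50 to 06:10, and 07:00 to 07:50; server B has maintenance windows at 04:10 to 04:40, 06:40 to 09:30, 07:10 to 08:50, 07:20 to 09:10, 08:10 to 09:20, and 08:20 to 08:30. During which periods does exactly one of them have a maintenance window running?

01:50–04:10, 04:20–04:40, 05:40–06:40, 09:00–09:30

First set merges to 01:50–04:20, 05:40–09:00.
Second set merges to 04:10–04:40, 06:40–09:30.
A \ B = 01:50–04:10, 05:40–06:40.
B \ A = 04:20–04:40, 09:00–09:30.
Union of the two gives the symmetric difference.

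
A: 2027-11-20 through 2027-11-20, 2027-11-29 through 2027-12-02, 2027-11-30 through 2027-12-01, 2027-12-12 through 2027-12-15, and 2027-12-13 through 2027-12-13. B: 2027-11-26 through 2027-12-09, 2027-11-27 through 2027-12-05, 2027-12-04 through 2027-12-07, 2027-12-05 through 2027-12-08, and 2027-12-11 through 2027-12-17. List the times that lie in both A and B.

A, merged: 2027-11-20 through 2027-11-20, 2027-11-29 through 2027-12-02, 2027-12-12 through 2027-12-15.
B, merged: 2027-11-26 through 2027-12-09, 2027-12-11 through 2027-12-17.
2027-11-20 through 2027-11-20 falls entirely outside B.
2027-11-29 through 2027-12-02 overlaps B on 2027-11-29 through 2027-12-02.
2027-12-12 through 2027-12-15 overlaps B on 2027-12-12 through 2027-12-15.

2027-11-29 through 2027-12-02, 2027-12-12 through 2027-12-15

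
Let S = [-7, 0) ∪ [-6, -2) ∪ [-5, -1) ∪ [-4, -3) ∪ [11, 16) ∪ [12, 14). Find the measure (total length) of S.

12

Merged: [-7, 0), [11, 16).
Lengths: 7 + 5 = 12.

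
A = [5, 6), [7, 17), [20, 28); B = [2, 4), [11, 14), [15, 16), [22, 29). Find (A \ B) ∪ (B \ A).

A but not B: [5, 6), [7, 11), [14, 15), [16, 17), [20, 22).
B but not A: [2, 4), [28, 29).
Combining gives A △ B.

[2, 4) ∪ [5, 6) ∪ [7, 11) ∪ [14, 15) ∪ [16, 17) ∪ [20, 22) ∪ [28, 29)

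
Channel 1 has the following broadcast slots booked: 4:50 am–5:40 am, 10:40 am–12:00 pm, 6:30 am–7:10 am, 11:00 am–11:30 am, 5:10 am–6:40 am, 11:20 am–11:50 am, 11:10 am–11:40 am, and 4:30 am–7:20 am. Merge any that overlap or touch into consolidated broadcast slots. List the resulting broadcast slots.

4:30 am-7:20 am, 10:40 am-12:00 pm

Sort by start: 4:30 am-7:20 am, 4:50 am-5:40 am, 5:10 am-6:40 am, 6:30 am-7:10 am, 10:40 am-12:00 pm, 11:00 am-11:30 am, 11:10 am-11:40 am, 11:20 am-11:50 am.
4:50 am-5:40 am overlaps/touches 4:30 am-7:20 am → extend to 4:30 am-7:20 am.
5:10 am-6:40 am overlaps/touches 4:30 am-7:20 am → extend to 4:30 am-7:20 am.
6:30 am-7:10 am overlaps/touches 4:30 am-7:20 am → extend to 4:30 am-7:20 am.
10:40 am-12:00 pm is disjoint → start new block.
11:00 am-11:30 am overlaps/touches 10:40 am-12:00 pm → extend to 10:40 am-12:00 pm.
11:10 am-11:40 am overlaps/touches 10:40 am-12:00 pm → extend to 10:40 am-12:00 pm.
11:20 am-11:50 am overlaps/touches 10:40 am-12:00 pm → extend to 10:40 am-12:00 pm.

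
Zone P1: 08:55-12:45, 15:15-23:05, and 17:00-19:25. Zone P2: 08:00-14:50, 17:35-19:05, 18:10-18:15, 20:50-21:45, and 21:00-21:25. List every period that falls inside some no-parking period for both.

08:55–12:45, 17:35–19:05, 20:50–21:45

A, merged: 08:55–12:45, 15:15–23:05.
B, merged: 08:00–14:50, 17:35–19:05, 20:50–21:45.
08:55–12:45 ∩ B → 08:55–12:45.
15:15–23:05 ∩ B → 17:35–19:05, 20:50–21:45.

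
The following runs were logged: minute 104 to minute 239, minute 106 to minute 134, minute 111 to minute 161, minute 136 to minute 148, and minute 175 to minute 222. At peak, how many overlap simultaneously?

Walk the sorted start/end points keeping a running depth.
The depth first hits 3 at minute 111.

3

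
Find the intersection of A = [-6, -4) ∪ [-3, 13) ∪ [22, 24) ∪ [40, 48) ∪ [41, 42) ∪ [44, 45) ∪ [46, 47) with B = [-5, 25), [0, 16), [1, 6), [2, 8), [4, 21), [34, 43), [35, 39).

Merge the first list: [-6, -4), [-3, 13), [22, 24), [40, 48).
Merge the second list: [-5, 25), [34, 43).
[-6, -4) meets the second set on [-5, -4).
[-3, 13) meets the second set on [-3, 13).
[22, 24) meets the second set on [22, 24).
[40, 48) meets the second set on [40, 43).

[-5, -4) ∪ [-3, 13) ∪ [22, 24) ∪ [40, 43)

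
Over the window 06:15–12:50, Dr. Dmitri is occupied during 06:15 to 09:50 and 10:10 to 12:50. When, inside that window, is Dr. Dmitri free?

09:50-10:10

After merging, the occupied span is 06:15-09:50, 10:10-12:50.
Gaps within 06:15-12:50: 09:50-10:10.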